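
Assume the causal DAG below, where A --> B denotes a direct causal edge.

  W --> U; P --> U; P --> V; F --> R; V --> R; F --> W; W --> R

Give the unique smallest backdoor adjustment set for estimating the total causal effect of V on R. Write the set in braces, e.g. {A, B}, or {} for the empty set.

Variables eligible for adjustment (non-descendants of V, excluding V and R): {F, P, U, W}.
Backdoor paths from V to R:
  P1: V <- P -> U <- W <- F -> R
  P2: V <- P -> U <- W -> R
Each backdoor path contains an unconditioned collider, so every path is already blocked with the empty conditioning set:
  P1: blocked at collider U (neither it nor any descendant is in the conditioning set).
  P2: blocked at collider U (neither it nor any descendant is in the conditioning set).
The empty set is therefore the unique smallest valid set.

{}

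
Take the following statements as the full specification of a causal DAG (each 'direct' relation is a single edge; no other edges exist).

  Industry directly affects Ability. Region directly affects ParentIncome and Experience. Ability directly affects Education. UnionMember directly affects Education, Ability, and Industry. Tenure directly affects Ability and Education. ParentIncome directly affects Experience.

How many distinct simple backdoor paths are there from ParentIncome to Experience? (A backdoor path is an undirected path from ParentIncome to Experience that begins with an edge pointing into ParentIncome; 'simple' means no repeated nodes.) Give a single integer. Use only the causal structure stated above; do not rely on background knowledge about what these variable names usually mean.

A backdoor path from ParentIncome to Experience is any simple undirected path whose first edge points into ParentIncome (i.e. leaves ParentIncome via a parent).
Parents of ParentIncome: {Region}.
Enumerating:
  P1: ParentIncome <- Region -> Experience
That exhausts the simple backdoor paths. Count: 1.

1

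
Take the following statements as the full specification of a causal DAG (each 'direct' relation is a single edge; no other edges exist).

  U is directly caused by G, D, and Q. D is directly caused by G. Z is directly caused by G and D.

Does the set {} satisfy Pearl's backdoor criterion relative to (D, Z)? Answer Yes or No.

No

Backdoor paths from D to Z (paths whose first edge points into D):
  P1: D <- G -> Z
Condition 1 (no descendant of D in the set): holds — descendants of D are {U, Z}; none are in {}.
Condition 2 (every backdoor path blocked by {}):
  P1: open — no interior node is in the conditioning set.
{} does not satisfy the backdoor criterion.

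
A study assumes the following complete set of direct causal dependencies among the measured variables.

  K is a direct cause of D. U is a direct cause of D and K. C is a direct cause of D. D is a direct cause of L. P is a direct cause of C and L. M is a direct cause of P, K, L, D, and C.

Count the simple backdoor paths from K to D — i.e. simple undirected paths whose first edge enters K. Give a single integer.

A backdoor path from K to D is any simple undirected path whose first edge points into K (i.e. leaves K via a parent).
Parents of K: {M, U}.
Enumerating:
  P1: K <- M -> P -> C -> D
  P2: K <- M -> P -> L <- D
  P3: K <- M -> C <- P -> L <- D
  P4: K <- M -> C -> D
  P5: K <- M -> D
  P6: K <- M -> L <- P -> C -> D
  P7: K <- M -> L <- D
  P8: K <- U -> D
That exhausts the simple backdoor paths. Count: 8.

8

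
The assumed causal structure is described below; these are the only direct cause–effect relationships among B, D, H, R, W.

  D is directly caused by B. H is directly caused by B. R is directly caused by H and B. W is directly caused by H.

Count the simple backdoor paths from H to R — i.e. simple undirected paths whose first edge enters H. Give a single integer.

1

A backdoor path from H to R is any simple undirected path whose first edge points into H (i.e. leaves H via a parent).
Parents of H: {B}.
Enumerating:
  P1: H <- B -> R
That exhausts the simple backdoor paths. Count: 1.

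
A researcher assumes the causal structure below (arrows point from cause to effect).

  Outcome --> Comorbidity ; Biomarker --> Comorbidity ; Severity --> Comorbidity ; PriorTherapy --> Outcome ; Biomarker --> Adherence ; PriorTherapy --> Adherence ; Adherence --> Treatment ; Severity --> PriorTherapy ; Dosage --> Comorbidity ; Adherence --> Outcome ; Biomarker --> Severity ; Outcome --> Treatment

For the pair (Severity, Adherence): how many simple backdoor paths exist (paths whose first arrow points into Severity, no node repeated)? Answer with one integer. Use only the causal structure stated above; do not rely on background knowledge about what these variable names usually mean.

A backdoor path from Severity to Adherence is any simple undirected path whose first edge points into Severity (i.e. leaves Severity via a parent).
Parents of Severity: {Biomarker}.
Enumerating:
  P1: Severity <- Biomarker -> Adherence
  P2: Severity <- Biomarker -> Comorbidity <- Outcome <- PriorTherapy -> Adherence
  P3: Severity <- Biomarker -> Comorbidity <- Outcome <- Adherence
  P4: Severity <- Biomarker -> Comorbidity <- Outcome -> Treatment <- Adherence
That exhausts the simple backdoor paths. Count: 4.

4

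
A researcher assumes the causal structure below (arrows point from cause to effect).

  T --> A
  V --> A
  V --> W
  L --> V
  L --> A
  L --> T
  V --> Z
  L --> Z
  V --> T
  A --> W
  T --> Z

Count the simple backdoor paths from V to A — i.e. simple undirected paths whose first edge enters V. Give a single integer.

A backdoor path from V to A is any simple undirected path whose first edge points into V (i.e. leaves V via a parent).
Parents of V: {L}.
Enumerating:
  P1: V <- L -> T -> A
  P2: V <- L -> A
  P3: V <- L -> Z <- T -> A
That exhausts the simple backdoor paths. Count: 3.

3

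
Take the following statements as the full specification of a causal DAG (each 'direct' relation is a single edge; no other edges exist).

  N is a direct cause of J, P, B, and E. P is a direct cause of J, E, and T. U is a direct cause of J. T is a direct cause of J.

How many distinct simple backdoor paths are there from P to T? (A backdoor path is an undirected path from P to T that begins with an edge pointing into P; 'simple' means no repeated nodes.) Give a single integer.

A backdoor path from P to T is any simple undirected path whose first edge points into P (i.e. leaves P via a parent).
Parents of P: {N}.
Enumerating:
  P1: P <- N -> J <- T
That exhausts the simple backdoor paths. Count: 1.

1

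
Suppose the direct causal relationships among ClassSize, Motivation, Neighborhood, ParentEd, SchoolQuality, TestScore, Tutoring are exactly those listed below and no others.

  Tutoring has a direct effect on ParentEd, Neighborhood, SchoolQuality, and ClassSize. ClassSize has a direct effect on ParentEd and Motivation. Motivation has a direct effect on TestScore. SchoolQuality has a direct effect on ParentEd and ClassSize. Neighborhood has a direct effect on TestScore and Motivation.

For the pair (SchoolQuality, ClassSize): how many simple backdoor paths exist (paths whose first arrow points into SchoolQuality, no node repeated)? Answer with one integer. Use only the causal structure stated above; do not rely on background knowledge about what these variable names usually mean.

A backdoor path from SchoolQuality to ClassSize is any simple undirected path whose first edge points into SchoolQuality (i.e. leaves SchoolQuality via a parent).
Parents of SchoolQuality: {Tutoring}.
Enumerating:
  P1: SchoolQuality <- Tutoring -> Neighborhood -> Motivation <- ClassSize
  P2: SchoolQuality <- Tutoring -> Neighborhood -> TestScore <- Motivation <- ClassSize
  P3: SchoolQuality <- Tutoring -> ClassSize
  P4: SchoolQuality <- Tutoring -> ParentEd <- ClassSize
That exhausts the simple backdoor paths. Count: 4.

4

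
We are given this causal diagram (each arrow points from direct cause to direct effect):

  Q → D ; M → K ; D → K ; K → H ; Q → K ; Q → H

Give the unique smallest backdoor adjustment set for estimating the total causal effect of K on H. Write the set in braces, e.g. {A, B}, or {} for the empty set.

{Q}

Variables eligible for adjustment (non-descendants of K, excluding K and H): {D, M, Q}.
Backdoor paths from K to H:
  P1: K <- Q -> H
  P2: K <- D <- Q -> H
The empty set is not sufficient: P1 (K <- Q -> H) has no collider blocking it and no conditioned non-collider, so it is open.
Try {Q}:
  P1: blocked at fork node Q ∈ conditioning set.
  P2: blocked at fork node Q ∈ conditioning set.
{Q} contains no descendant of K and blocks every backdoor path.
No other singleton works — e.g. {D} leaves P1 open — so {Q} is the unique smallest valid adjustment set.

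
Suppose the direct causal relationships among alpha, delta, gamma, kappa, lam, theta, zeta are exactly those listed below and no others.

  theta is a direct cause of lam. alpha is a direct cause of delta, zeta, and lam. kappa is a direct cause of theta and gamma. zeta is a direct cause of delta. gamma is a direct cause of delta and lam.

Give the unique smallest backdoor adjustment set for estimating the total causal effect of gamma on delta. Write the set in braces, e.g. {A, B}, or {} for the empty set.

{}

Variables eligible for adjustment (non-descendants of gamma, excluding gamma and delta): {alpha, kappa, theta, zeta}.
Backdoor paths from gamma to delta:
  P1: gamma <- kappa -> theta -> lam <- alpha -> zeta -> delta
  P2: gamma <- kappa -> theta -> lam <- alpha -> delta
Each backdoor path contains an unconditioned collider, so every path is already blocked with the empty conditioning set:
  P1: blocked at collider lam (neither it nor any descendant is in the conditioning set).
  P2: blocked at collider lam (neither it nor any descendant is in the conditioning set).
The empty set is therefore the unique smallest valid set.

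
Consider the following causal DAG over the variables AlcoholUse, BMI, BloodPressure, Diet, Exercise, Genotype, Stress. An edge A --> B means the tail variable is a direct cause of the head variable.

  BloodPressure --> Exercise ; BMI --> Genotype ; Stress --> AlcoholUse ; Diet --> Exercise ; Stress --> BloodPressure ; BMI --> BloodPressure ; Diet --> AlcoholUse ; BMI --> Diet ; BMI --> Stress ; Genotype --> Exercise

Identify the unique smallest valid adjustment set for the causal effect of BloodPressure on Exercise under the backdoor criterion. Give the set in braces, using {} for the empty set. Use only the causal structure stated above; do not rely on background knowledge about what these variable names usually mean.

Variables eligible for adjustment (non-descendants of BloodPressure, excluding BloodPressure and Exercise): {AlcoholUse, BMI, Diet, Genotype, Stress}.
Backdoor paths from BloodPressure to Exercise:
  P1: BloodPressure <- BMI -> Genotype -> Exercise
  P2: BloodPressure <- BMI -> Diet -> Exercise
  P3: BloodPressure <- BMI -> Stress -> AlcoholUse <- Diet -> Exercise
  P4: BloodPressure <- Stress <- BMI -> Genotype -> Exercise
  P5: BloodPressure <- Stress <- BMI -> Diet -> Exercise
  P6: BloodPressure <- Stress -> AlcoholUse <- Diet <- BMI -> Genotype -> Exercise
  P7: BloodPressure <- Stress -> AlcoholUse <- Diet -> Exercise
The empty set is not sufficient: P1 (BloodPressure <- BMI -> Genotype -> Exercise) has no collider blocking it and no conditioned non-collider, so it is open.
Try {BMI}:
  P1: blocked at fork node BMI ∈ conditioning set.
  P2: blocked at fork node BMI ∈ conditioning set.
  P3: blocked at fork node BMI ∈ conditioning set.
  P4: blocked at fork node BMI ∈ conditioning set.
  P5: blocked at fork node BMI ∈ conditioning set.
  P6: blocked at collider AlcoholUse (neither it nor any descendant is in the conditioning set).
  P7: blocked at collider AlcoholUse (neither it nor any descendant is in the conditioning set).
{BMI} contains no descendant of BloodPressure and blocks every backdoor path.
No other singleton works — e.g. {Genotype} leaves P2 open — so {BMI} is the unique smallest valid adjustment set.

{BMI}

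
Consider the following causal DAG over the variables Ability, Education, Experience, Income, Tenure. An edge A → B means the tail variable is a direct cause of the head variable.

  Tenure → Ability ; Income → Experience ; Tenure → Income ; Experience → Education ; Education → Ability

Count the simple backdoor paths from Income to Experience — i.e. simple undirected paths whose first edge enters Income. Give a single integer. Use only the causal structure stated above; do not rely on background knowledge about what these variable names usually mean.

1

A backdoor path from Income to Experience is any simple undirected path whose first edge points into Income (i.e. leaves Income via a parent).
Parents of Income: {Tenure}.
Enumerating:
  P1: Income <- Tenure -> Ability <- Education <- Experience
That exhausts the simple backdoor paths. Count: 1.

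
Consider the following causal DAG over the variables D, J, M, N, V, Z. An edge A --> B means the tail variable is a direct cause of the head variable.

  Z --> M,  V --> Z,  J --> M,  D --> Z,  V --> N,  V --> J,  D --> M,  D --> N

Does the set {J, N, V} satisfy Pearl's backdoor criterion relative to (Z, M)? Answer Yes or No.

No

Backdoor paths from Z to M (paths whose first edge points into Z):
  P1: Z <- D -> N <- V -> J -> M
  P2: Z <- D -> M
  P3: Z <- V -> N <- D -> M
  P4: Z <- V -> J -> M
Condition 1 (no descendant of Z in the set): holds — descendants of Z are {M}; none are in {J, N, V}.
Condition 2 (every backdoor path blocked by {J, N, V}):
  P1: blocked at fork node V ∈ conditioning set.
  P2: open — no interior node is in the conditioning set.
  P3: blocked at fork node V ∈ conditioning set.
  P4: blocked at fork node V ∈ conditioning set.
{J, N, V} does not satisfy the backdoor criterion.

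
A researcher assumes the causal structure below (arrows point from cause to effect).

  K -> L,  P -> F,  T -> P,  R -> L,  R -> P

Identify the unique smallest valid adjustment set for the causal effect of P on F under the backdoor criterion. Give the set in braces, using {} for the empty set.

{}

Variables eligible for adjustment (non-descendants of P, excluding P and F): {K, L, R, T}.
Backdoor paths from P to F:
  (none)
With no backdoor paths the empty set already satisfies the criterion, and it is trivially minimal.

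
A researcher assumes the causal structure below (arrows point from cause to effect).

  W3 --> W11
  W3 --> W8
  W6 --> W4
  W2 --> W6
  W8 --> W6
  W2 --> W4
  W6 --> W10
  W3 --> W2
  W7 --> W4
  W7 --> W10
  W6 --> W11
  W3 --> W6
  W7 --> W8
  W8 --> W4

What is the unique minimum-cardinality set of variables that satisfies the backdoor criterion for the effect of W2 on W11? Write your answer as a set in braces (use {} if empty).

Variables eligible for adjustment (non-descendants of W2, excluding W2 and W11): {W3, W7, W8}.
Backdoor paths from W2 to W11:
  P1: W2 <- W3 -> W8 <- W7 -> W4 <- W6 -> W11
  P2: W2 <- W3 -> W8 <- W7 -> W10 <- W6 -> W11
  P3: W2 <- W3 -> W8 -> W6 -> W11
  P4: W2 <- W3 -> W8 -> W4 <- W7 -> W10 <- W6 -> W11
  P5: W2 <- W3 -> W8 -> W4 <- W6 -> W11
  P6: W2 <- W3 -> W6 -> W11
  P7: W2 <- W3 -> W11
The empty set is not sufficient: P3 (W2 <- W3 -> W8 -> W6 -> W11) has no collider blocking it and no conditioned non-collider, so it is open.
Try {W3}:
  P1: blocked at fork node W3 ∈ conditioning set.
  P2: blocked at fork node W3 ∈ conditioning set.
  P3: blocked at fork node W3 ∈ conditioning set.
  P4: blocked at fork node W3 ∈ conditioning set.
  P5: blocked at fork node W3 ∈ conditioning set.
  P6: blocked at fork node W3 ∈ conditioning set.
  P7: blocked at fork node W3 ∈ conditioning set.
{W3} contains no descendant of W2 and blocks every backdoor path.
No other singleton works — e.g. {W7} leaves P3 open — so {W3} is the unique smallest valid adjustment set.

{W3}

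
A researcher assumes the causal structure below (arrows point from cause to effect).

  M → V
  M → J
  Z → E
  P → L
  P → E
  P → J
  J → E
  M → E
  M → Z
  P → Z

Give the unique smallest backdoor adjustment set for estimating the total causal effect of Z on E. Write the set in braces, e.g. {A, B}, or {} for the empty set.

{M, P}

Variables eligible for adjustment (non-descendants of Z, excluding Z and E): {J, L, M, P, V}.
Backdoor paths from Z to E:
  P1: Z <- M -> J <- P -> E
  P2: Z <- M -> J -> E
  P3: Z <- M -> E
  P4: Z <- P -> J <- M -> E
  P5: Z <- P -> J -> E
  P6: Z <- P -> E
The empty set is not sufficient: P2 (Z <- M -> J -> E) has no collider blocking it and no conditioned non-collider, so it is open.
Try {M, P}:
  P1: blocked at fork node M ∈ conditioning set.
  P2: blocked at fork node M ∈ conditioning set.
  P3: blocked at fork node M ∈ conditioning set.
  P4: blocked at fork node P ∈ conditioning set.
  P5: blocked at fork node P ∈ conditioning set.
  P6: blocked at fork node P ∈ conditioning set.
{M, P} contains no descendant of Z and blocks every backdoor path.
Every element of {M, P} is needed (dropping M leaves P2 open; dropping P leaves P5 open), so no proper subset is valid.
Among all size-2 subsets of the eligible variables, only {M, P} blocks every backdoor path, so it is the unique smallest valid adjustment set.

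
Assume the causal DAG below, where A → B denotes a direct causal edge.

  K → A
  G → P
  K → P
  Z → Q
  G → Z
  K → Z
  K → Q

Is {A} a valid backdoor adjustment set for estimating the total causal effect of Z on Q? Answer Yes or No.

No

Backdoor paths from Z to Q (paths whose first edge points into Z):
  P1: Z <- K -> Q
  P2: Z <- G -> P <- K -> Q
Condition 1 (no descendant of Z in the set): holds — descendants of Z are {Q}; none are in {A}.
Condition 2 (every backdoor path blocked by {A}):
  P1: open — no interior node is in the conditioning set.
  P2: blocked at collider P (neither it nor any descendant is in the conditioning set).
{A} does not satisfy the backdoor criterion.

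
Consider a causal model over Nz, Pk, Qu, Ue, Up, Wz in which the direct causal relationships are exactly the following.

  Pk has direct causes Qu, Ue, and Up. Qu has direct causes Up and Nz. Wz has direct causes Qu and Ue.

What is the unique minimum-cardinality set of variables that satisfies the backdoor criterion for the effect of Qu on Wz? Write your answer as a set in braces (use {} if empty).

Variables eligible for adjustment (non-descendants of Qu, excluding Qu and Wz): {Nz, Ue, Up}.
Backdoor paths from Qu to Wz:
  P1: Qu <- Up -> Pk <- Ue -> Wz
Each backdoor path contains an unconditioned collider, so every path is already blocked with the empty conditioning set:
  P1: blocked at collider Pk (neither it nor any descendant is in the conditioning set).
The empty set is therefore the unique smallest valid set.

{}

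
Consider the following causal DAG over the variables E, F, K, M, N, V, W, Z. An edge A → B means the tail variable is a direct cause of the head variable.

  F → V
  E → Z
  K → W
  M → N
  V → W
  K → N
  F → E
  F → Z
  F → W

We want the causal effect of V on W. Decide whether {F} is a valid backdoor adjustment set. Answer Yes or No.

Backdoor paths from V to W (paths whose first edge points into V):
  P1: V <- F -> W
Condition 1 (no descendant of V in the set): holds — descendants of V are {W}; none are in {F}.
Condition 2 (every backdoor path blocked by {F}):
  P1: blocked at fork node F ∈ conditioning set.
{F} satisfies the backdoor criterion.

Yes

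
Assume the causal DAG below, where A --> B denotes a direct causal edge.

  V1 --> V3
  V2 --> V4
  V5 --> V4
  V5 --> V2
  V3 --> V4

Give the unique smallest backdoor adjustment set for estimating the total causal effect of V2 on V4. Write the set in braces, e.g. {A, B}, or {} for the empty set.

Variables eligible for adjustment (non-descendants of V2, excluding V2 and V4): {V1, V3, V5}.
Backdoor paths from V2 to V4:
  P1: V2 <- V5 -> V4
The empty set is not sufficient: P1 (V2 <- V5 -> V4) has no collider blocking it and no conditioned non-collider, so it is open.
Try {V5}:
  P1: blocked at fork node V5 ∈ conditioning set.
{V5} contains no descendant of V2 and blocks every backdoor path.
No other singleton works — e.g. {V1} leaves P1 open — so {V5} is the unique smallest valid adjustment set.

{V5}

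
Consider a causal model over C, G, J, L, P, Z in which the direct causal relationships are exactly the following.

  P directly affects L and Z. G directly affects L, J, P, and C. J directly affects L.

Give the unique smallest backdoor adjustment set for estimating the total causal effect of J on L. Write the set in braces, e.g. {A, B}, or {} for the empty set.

{G}

Variables eligible for adjustment (non-descendants of J, excluding J and L): {C, G, P, Z}.
Backdoor paths from J to L:
  P1: J <- G -> P -> L
  P2: J <- G -> L
The empty set is not sufficient: P1 (J <- G -> P -> L) has no collider blocking it and no conditioned non-collider, so it is open.
Try {G}:
  P1: blocked at fork node G ∈ conditioning set.
  P2: blocked at fork node G ∈ conditioning set.
{G} contains no descendant of J and blocks every backdoor path.
No other singleton works — e.g. {P} leaves P2 open — so {G} is the unique smallest valid adjustment set.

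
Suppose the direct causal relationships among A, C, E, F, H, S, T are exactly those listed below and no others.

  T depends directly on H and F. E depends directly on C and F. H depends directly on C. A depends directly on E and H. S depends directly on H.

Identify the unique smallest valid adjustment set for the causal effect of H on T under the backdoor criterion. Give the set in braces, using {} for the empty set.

Variables eligible for adjustment (non-descendants of H, excluding H and T): {C, E, F}.
Backdoor paths from H to T:
  P1: H <- C -> E <- F -> T
Each backdoor path contains an unconditioned collider, so every path is already blocked with the empty conditioning set:
  P1: blocked at collider E (neither it nor any descendant is in the conditioning set).
The empty set is therefore the unique smallest valid set.

{}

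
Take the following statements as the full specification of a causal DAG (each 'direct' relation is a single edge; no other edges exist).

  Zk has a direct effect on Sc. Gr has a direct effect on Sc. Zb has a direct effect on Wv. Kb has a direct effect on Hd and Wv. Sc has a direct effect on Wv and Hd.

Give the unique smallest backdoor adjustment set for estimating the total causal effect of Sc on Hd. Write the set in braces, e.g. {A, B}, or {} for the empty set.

{}

Variables eligible for adjustment (non-descendants of Sc, excluding Sc and Hd): {Gr, Kb, Zb, Zk}.
Backdoor paths from Sc to Hd:
  (none)
With no backdoor paths the empty set already satisfies the criterion, and it is trivially minimal.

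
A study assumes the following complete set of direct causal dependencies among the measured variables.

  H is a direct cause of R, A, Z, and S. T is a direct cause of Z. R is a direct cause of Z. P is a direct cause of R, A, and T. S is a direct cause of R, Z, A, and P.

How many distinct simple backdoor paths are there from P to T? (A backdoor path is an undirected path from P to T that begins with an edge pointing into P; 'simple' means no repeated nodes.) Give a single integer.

7

A backdoor path from P to T is any simple undirected path whose first edge points into P (i.e. leaves P via a parent).
Parents of P: {S}.
Enumerating:
  P1: P <- S <- H -> R -> Z <- T
  P2: P <- S <- H -> Z <- T
  P3: P <- S -> R <- H -> Z <- T
  P4: P <- S -> R -> Z <- T
  P5: P <- S -> A <- H -> R -> Z <- T
  P6: P <- S -> A <- H -> Z <- T
  P7: P <- S -> Z <- T
That exhausts the simple backdoor paths. Count: 7.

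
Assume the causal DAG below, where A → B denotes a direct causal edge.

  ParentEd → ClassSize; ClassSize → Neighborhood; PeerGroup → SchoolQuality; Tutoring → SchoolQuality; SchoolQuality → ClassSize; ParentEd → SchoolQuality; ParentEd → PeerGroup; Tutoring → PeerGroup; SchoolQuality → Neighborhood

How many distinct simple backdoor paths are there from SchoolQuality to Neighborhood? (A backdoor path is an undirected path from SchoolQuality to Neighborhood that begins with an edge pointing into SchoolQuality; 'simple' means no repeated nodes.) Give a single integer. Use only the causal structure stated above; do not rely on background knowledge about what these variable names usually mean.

3

A backdoor path from SchoolQuality to Neighborhood is any simple undirected path whose first edge points into SchoolQuality (i.e. leaves SchoolQuality via a parent).
Parents of SchoolQuality: {ParentEd, PeerGroup, Tutoring}.
Enumerating:
  P1: SchoolQuality <- Tutoring -> PeerGroup <- ParentEd -> ClassSize -> Neighborhood
  P2: SchoolQuality <- ParentEd -> ClassSize -> Neighborhood
  P3: SchoolQuality <- PeerGroup <- ParentEd -> ClassSize -> Neighborhood
That exhausts the simple backdoor paths. Count: 3.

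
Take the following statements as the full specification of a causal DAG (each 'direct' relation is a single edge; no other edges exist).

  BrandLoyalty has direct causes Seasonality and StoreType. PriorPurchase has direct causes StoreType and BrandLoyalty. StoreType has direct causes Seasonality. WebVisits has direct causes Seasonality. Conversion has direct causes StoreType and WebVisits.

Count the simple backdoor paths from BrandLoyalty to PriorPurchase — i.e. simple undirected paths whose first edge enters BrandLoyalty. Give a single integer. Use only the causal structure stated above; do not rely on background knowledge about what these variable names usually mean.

A backdoor path from BrandLoyalty to PriorPurchase is any simple undirected path whose first edge points into BrandLoyalty (i.e. leaves BrandLoyalty via a parent).
Parents of BrandLoyalty: {Seasonality, StoreType}.
Enumerating:
  P1: BrandLoyalty <- Seasonality -> StoreType -> PriorPurchase
  P2: BrandLoyalty <- Seasonality -> WebVisits -> Conversion <- StoreType -> PriorPurchase
  P3: BrandLoyalty <- StoreType -> PriorPurchase
That exhausts the simple backdoor paths. Count: 3.

3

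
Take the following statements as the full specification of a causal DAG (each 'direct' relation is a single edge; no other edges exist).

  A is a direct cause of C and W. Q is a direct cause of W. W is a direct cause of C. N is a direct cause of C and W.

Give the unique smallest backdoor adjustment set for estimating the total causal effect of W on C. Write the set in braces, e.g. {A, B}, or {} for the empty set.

{A, N}

Variables eligible for adjustment (non-descendants of W, excluding W and C): {A, N, Q}.
Backdoor paths from W to C:
  P1: W <- N -> C
  P2: W <- A -> C
The empty set is not sufficient: P1 (W <- N -> C) has no collider blocking it and no conditioned non-collider, so it is open.
Try {A, N}:
  P1: blocked at fork node N ∈ conditioning set.
  P2: blocked at fork node A ∈ conditioning set.
{A, N} contains no descendant of W and blocks every backdoor path.
Every element of {A, N} is needed (dropping A leaves P2 open; dropping N leaves P1 open), so no proper subset is valid.
Among all size-2 subsets of the eligible variables, only {A, N} blocks every backdoor path, so it is the unique smallest valid adjustment set.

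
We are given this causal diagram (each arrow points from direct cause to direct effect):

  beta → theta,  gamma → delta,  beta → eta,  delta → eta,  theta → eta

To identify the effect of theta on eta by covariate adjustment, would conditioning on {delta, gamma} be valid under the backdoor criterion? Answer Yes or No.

No

Backdoor paths from theta to eta (paths whose first edge points into theta):
  P1: theta <- beta -> eta
Condition 1 (no descendant of theta in the set): holds — descendants of theta are {eta}; none are in {delta, gamma}.
Condition 2 (every backdoor path blocked by {delta, gamma}):
  P1: open — no interior node is in the conditioning set.
{delta, gamma} does not satisfy the backdoor criterion.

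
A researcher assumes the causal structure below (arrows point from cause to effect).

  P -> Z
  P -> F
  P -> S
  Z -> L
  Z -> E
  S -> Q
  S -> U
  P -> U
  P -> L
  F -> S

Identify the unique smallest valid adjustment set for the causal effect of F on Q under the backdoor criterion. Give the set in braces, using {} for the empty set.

Variables eligible for adjustment (non-descendants of F, excluding F and Q): {E, L, P, Z}.
Backdoor paths from F to Q:
  P1: F <- P -> S -> Q
  P2: F <- P -> U <- S -> Q
The empty set is not sufficient: P1 (F <- P -> S -> Q) has no collider blocking it and no conditioned non-collider, so it is open.
Try {P}:
  P1: blocked at fork node P ∈ conditioning set.
  P2: blocked at fork node P ∈ conditioning set.
{P} contains no descendant of F and blocks every backdoor path.
No other singleton works — e.g. {Z} leaves P1 open — so {P} is the unique smallest valid adjustment set.

{P}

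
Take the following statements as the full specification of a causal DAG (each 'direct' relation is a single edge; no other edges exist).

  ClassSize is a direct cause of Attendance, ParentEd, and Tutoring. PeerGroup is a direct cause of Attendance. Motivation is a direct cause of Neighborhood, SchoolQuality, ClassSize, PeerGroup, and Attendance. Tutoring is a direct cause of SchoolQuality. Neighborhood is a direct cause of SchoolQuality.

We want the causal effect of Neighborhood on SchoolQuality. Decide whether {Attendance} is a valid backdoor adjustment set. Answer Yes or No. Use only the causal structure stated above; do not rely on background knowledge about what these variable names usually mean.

Backdoor paths from Neighborhood to SchoolQuality (paths whose first edge points into Neighborhood):
  P1: Neighborhood <- Motivation -> PeerGroup -> Attendance <- ClassSize -> Tutoring -> SchoolQuality
  P2: Neighborhood <- Motivation -> ClassSize -> Tutoring -> SchoolQuality
  P3: Neighborhood <- Motivation -> Attendance <- ClassSize -> Tutoring -> SchoolQuality
  P4: Neighborhood <- Motivation -> SchoolQuality
Condition 1 (no descendant of Neighborhood in the set): holds — descendants of Neighborhood are {SchoolQuality}; none are in {Attendance}.
Condition 2 (every backdoor path blocked by {Attendance}):
  P1: open — collider(s) Attendance are conditioned on (or have a conditioned descendant) and no non-collider on the path is in the set.
  P2: open — no interior node is in the conditioning set.
  P3: open — collider(s) Attendance are conditioned on (or have a conditioned descendant) and no non-collider on the path is in the set.
  P4: open — no interior node is in the conditioning set.
{Attendance} does not satisfy the backdoor criterion.

No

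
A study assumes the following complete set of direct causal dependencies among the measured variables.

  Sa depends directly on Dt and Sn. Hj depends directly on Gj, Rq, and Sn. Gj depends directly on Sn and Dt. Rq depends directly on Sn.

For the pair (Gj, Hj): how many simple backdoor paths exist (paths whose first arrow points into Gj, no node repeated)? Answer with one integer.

4

A backdoor path from Gj to Hj is any simple undirected path whose first edge points into Gj (i.e. leaves Gj via a parent).
Parents of Gj: {Dt, Sn}.
Enumerating:
  P1: Gj <- Sn -> Rq -> Hj
  P2: Gj <- Sn -> Hj
  P3: Gj <- Dt -> Sa <- Sn -> Rq -> Hj
  P4: Gj <- Dt -> Sa <- Sn -> Hj
That exhausts the simple backdoor paths. Count: 4.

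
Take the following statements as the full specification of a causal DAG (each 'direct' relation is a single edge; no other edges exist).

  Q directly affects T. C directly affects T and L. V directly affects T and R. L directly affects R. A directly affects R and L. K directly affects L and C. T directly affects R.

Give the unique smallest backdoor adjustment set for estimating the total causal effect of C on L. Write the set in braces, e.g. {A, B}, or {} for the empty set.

{K}

Variables eligible for adjustment (non-descendants of C, excluding C and L): {A, K, Q, V}.
Backdoor paths from C to L:
  P1: C <- K -> L
The empty set is not sufficient: P1 (C <- K -> L) has no collider blocking it and no conditioned non-collider, so it is open.
Try {K}:
  P1: blocked at fork node K ∈ conditioning set.
{K} contains no descendant of C and blocks every backdoor path.
No other singleton works — e.g. {Q} leaves P1 open — so {K} is the unique smallest valid adjustment set.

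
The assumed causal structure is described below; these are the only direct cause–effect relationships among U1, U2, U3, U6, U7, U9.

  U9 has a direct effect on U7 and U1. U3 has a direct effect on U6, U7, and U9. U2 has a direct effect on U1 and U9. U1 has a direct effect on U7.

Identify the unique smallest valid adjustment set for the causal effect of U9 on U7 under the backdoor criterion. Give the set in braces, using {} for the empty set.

{U2, U3}

Variables eligible for adjustment (non-descendants of U9, excluding U9 and U7): {U2, U3, U6}.
Backdoor paths from U9 to U7:
  P1: U9 <- U3 -> U7
  P2: U9 <- U2 -> U1 -> U7
The empty set is not sufficient: P1 (U9 <- U3 -> U7) has no collider blocking it and no conditioned non-collider, so it is open.
Try {U2, U3}:
  P1: blocked at fork node U3 ∈ conditioning set.
  P2: blocked at fork node U2 ∈ conditioning set.
{U2, U3} contains no descendant of U9 and blocks every backdoor path.
Every element of {U2, U3} is needed (dropping U2 leaves P2 open; dropping U3 leaves P1 open), so no proper subset is valid.
Among all size-2 subsets of the eligible variables, only {U2, U3} blocks every backdoor path, so it is the unique smallest valid adjustment set.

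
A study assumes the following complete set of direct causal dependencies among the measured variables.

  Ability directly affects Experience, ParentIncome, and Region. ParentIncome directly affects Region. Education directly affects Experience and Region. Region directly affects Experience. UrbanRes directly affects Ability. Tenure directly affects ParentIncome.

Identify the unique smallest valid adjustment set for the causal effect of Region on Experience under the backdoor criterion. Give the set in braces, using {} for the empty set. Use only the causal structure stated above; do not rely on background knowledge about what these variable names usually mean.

{Ability, Education}

Variables eligible for adjustment (non-descendants of Region, excluding Region and Experience): {Ability, Education, ParentIncome, Tenure, UrbanRes}.
Backdoor paths from Region to Experience:
  P1: Region <- Education -> Experience
  P2: Region <- Ability -> Experience
  P3: Region <- ParentIncome <- Ability -> Experience
The empty set is not sufficient: P1 (Region <- Education -> Experience) has no collider blocking it and no conditioned non-collider, so it is open.
Try {Ability, Education}:
  P1: blocked at fork node Education ∈ conditioning set.
  P2: blocked at fork node Ability ∈ conditioning set.
  P3: blocked at fork node Ability ∈ conditioning set.
{Ability, Education} contains no descendant of Region and blocks every backdoor path.
Every element of {Ability, Education} is needed (dropping Ability leaves P2 open; dropping Education leaves P1 open), so no proper subset is valid.
Among all size-2 subsets of the eligible variables, only {Ability, Education} blocks every backdoor path, so it is the unique smallest valid adjustment set.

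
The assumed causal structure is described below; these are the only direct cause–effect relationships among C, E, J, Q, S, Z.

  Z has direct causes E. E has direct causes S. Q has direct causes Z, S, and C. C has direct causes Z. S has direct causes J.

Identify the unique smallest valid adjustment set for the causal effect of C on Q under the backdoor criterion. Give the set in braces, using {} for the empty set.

Variables eligible for adjustment (non-descendants of C, excluding C and Q): {E, J, S, Z}.
Backdoor paths from C to Q:
  P1: C <- Z <- E <- S -> Q
  P2: C <- Z -> Q
The empty set is not sufficient: P1 (C <- Z <- E <- S -> Q) has no collider blocking it and no conditioned non-collider, so it is open.
Try {Z}:
  P1: blocked at chain node Z ∈ conditioning set.
  P2: blocked at fork node Z ∈ conditioning set.
{Z} contains no descendant of C and blocks every backdoor path.
No other singleton works — e.g. {J} leaves P1 open — so {Z} is the unique smallest valid adjustment set.

{Z}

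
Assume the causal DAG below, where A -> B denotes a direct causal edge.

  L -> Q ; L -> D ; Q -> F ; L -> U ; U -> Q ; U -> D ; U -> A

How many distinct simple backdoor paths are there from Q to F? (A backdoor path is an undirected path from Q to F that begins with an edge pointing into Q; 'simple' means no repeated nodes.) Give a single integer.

0

A backdoor path from Q to F is any simple undirected path whose first edge points into Q (i.e. leaves Q via a parent).
Parents of Q: {L, U}.
No simple path from any parent of Q reaches F without revisiting Q, so there are no backdoor paths.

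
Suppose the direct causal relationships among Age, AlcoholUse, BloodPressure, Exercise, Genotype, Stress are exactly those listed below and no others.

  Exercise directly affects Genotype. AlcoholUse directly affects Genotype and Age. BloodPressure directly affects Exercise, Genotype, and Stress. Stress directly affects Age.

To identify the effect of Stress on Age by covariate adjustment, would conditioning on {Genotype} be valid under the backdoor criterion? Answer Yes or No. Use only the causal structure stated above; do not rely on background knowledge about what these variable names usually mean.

No

Backdoor paths from Stress to Age (paths whose first edge points into Stress):
  P1: Stress <- BloodPressure -> Exercise -> Genotype <- AlcoholUse -> Age
  P2: Stress <- BloodPressure -> Genotype <- AlcoholUse -> Age
Condition 1 (no descendant of Stress in the set): holds — descendants of Stress are {Age}; none are in {Genotype}.
Condition 2 (every backdoor path blocked by {Genotype}):
  P1: open — collider(s) Genotype are conditioned on (or have a conditioned descendant) and no non-collider on the path is in the set.
  P2: open — collider(s) Genotype are conditioned on (or have a conditioned descendant) and no non-collider on the path is in the set.
{Genotype} does not satisfy the backdoor criterion.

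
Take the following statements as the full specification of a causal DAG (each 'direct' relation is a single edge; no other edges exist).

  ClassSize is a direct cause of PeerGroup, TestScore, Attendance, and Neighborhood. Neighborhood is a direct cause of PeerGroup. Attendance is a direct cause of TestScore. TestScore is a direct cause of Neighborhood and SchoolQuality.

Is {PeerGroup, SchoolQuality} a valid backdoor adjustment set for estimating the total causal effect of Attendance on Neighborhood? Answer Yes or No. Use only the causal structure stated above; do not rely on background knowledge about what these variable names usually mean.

No

Backdoor paths from Attendance to Neighborhood (paths whose first edge points into Attendance):
  P1: Attendance <- ClassSize -> TestScore -> Neighborhood
  P2: Attendance <- ClassSize -> Neighborhood
  P3: Attendance <- ClassSize -> PeerGroup <- Neighborhood
Condition 1 (no descendant of Attendance in the set): FAILS — PeerGroup and SchoolQuality are descendants of Attendance.
Condition 2 (every backdoor path blocked by {PeerGroup, SchoolQuality}):
  P1: open — no interior node is in the conditioning set.
  P2: open — no interior node is in the conditioning set.
  P3: open — collider(s) PeerGroup are conditioned on (or have a conditioned descendant) and no non-collider on the path is in the set.
{PeerGroup, SchoolQuality} does not satisfy the backdoor criterion.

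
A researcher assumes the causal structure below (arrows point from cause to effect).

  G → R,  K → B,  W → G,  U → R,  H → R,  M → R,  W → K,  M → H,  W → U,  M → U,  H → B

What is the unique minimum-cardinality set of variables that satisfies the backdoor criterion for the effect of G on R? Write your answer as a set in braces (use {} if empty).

{W}

Variables eligible for adjustment (non-descendants of G, excluding G and R): {B, H, K, M, U, W}.
Backdoor paths from G to R:
  P1: G <- W -> K -> B <- H <- M -> U -> R
  P2: G <- W -> K -> B <- H <- M -> R
  P3: G <- W -> K -> B <- H -> R
  P4: G <- W -> U <- M -> H -> R
  P5: G <- W -> U <- M -> R
  P6: G <- W -> U -> R
The empty set is not sufficient: P6 (G <- W -> U -> R) has no collider blocking it and no conditioned non-collider, so it is open.
Try {W}:
  P1: blocked at fork node W ∈ conditioning set.
  P2: blocked at fork node W ∈ conditioning set.
  P3: blocked at fork node W ∈ conditioning set.
  P4: blocked at fork node W ∈ conditioning set.
  P5: blocked at fork node W ∈ conditioning set.
  P6: blocked at fork node W ∈ conditioning set.
{W} contains no descendant of G and blocks every backdoor path.
No other singleton works — e.g. {M} leaves P6 open — so {W} is the unique smallest valid adjustment set.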